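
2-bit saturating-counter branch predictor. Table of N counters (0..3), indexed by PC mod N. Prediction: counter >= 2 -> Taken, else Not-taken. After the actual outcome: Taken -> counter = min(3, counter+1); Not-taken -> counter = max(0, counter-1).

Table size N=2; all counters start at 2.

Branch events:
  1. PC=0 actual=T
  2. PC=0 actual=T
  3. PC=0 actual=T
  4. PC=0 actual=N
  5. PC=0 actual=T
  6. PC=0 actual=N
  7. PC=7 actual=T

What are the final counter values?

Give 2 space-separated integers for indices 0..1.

Ev 1: PC=0 idx=0 pred=T actual=T -> ctr[0]=3
Ev 2: PC=0 idx=0 pred=T actual=T -> ctr[0]=3
Ev 3: PC=0 idx=0 pred=T actual=T -> ctr[0]=3
Ev 4: PC=0 idx=0 pred=T actual=N -> ctr[0]=2
Ev 5: PC=0 idx=0 pred=T actual=T -> ctr[0]=3
Ev 6: PC=0 idx=0 pred=T actual=N -> ctr[0]=2
Ev 7: PC=7 idx=1 pred=T actual=T -> ctr[1]=3

Answer: 2 3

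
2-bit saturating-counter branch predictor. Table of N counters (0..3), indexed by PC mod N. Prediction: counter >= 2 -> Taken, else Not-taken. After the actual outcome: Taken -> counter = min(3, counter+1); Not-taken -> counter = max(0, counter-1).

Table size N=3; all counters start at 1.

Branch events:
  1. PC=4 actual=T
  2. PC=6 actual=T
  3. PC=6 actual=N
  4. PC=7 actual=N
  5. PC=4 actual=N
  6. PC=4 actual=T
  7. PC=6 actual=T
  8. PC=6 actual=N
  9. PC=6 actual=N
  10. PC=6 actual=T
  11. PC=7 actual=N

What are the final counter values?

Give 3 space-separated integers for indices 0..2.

Answer: 1 0 1

Derivation:
Ev 1: PC=4 idx=1 pred=N actual=T -> ctr[1]=2
Ev 2: PC=6 idx=0 pred=N actual=T -> ctr[0]=2
Ev 3: PC=6 idx=0 pred=T actual=N -> ctr[0]=1
Ev 4: PC=7 idx=1 pred=T actual=N -> ctr[1]=1
Ev 5: PC=4 idx=1 pred=N actual=N -> ctr[1]=0
Ev 6: PC=4 idx=1 pred=N actual=T -> ctr[1]=1
Ev 7: PC=6 idx=0 pred=N actual=T -> ctr[0]=2
Ev 8: PC=6 idx=0 pred=T actual=N -> ctr[0]=1
Ev 9: PC=6 idx=0 pred=N actual=N -> ctr[0]=0
Ev 10: PC=6 idx=0 pred=N actual=T -> ctr[0]=1
Ev 11: PC=7 idx=1 pred=N actual=N -> ctr[1]=0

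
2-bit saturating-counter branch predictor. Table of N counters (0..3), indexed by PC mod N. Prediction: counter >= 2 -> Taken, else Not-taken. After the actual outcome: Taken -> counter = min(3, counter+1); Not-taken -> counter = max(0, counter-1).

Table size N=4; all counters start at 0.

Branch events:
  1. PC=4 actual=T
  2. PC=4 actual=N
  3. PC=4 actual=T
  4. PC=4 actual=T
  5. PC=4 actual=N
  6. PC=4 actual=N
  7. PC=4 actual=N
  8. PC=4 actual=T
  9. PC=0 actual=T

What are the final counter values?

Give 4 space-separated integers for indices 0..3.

Answer: 2 0 0 0

Derivation:
Ev 1: PC=4 idx=0 pred=N actual=T -> ctr[0]=1
Ev 2: PC=4 idx=0 pred=N actual=N -> ctr[0]=0
Ev 3: PC=4 idx=0 pred=N actual=T -> ctr[0]=1
Ev 4: PC=4 idx=0 pred=N actual=T -> ctr[0]=2
Ev 5: PC=4 idx=0 pred=T actual=N -> ctr[0]=1
Ev 6: PC=4 idx=0 pred=N actual=N -> ctr[0]=0
Ev 7: PC=4 idx=0 pred=N actual=N -> ctr[0]=0
Ev 8: PC=4 idx=0 pred=N actual=T -> ctr[0]=1
Ev 9: PC=0 idx=0 pred=N actual=T -> ctr[0]=2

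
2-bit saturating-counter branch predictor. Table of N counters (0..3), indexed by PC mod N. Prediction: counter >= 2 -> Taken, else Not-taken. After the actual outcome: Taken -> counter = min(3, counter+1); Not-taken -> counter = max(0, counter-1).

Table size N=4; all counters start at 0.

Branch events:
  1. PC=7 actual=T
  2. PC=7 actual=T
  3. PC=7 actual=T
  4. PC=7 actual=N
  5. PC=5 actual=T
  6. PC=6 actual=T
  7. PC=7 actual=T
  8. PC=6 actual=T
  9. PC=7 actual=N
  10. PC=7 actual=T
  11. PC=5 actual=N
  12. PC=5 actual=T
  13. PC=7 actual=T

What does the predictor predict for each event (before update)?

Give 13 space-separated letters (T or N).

Ev 1: PC=7 idx=3 pred=N actual=T -> ctr[3]=1
Ev 2: PC=7 idx=3 pred=N actual=T -> ctr[3]=2
Ev 3: PC=7 idx=3 pred=T actual=T -> ctr[3]=3
Ev 4: PC=7 idx=3 pred=T actual=N -> ctr[3]=2
Ev 5: PC=5 idx=1 pred=N actual=T -> ctr[1]=1
Ev 6: PC=6 idx=2 pred=N actual=T -> ctr[2]=1
Ev 7: PC=7 idx=3 pred=T actual=T -> ctr[3]=3
Ev 8: PC=6 idx=2 pred=N actual=T -> ctr[2]=2
Ev 9: PC=7 idx=3 pred=T actual=N -> ctr[3]=2
Ev 10: PC=7 idx=3 pred=T actual=T -> ctr[3]=3
Ev 11: PC=5 idx=1 pred=N actual=N -> ctr[1]=0
Ev 12: PC=5 idx=1 pred=N actual=T -> ctr[1]=1
Ev 13: PC=7 idx=3 pred=T actual=T -> ctr[3]=3

Answer: N N T T N N T N T T N N T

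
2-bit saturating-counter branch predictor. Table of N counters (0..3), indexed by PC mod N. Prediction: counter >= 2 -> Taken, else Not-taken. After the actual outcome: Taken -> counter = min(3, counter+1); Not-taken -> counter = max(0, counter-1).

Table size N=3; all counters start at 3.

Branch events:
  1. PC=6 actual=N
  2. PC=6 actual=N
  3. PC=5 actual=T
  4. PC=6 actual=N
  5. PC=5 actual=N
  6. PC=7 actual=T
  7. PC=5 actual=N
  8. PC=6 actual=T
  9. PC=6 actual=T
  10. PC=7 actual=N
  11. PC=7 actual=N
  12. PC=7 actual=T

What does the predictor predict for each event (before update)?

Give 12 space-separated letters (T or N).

Ev 1: PC=6 idx=0 pred=T actual=N -> ctr[0]=2
Ev 2: PC=6 idx=0 pred=T actual=N -> ctr[0]=1
Ev 3: PC=5 idx=2 pred=T actual=T -> ctr[2]=3
Ev 4: PC=6 idx=0 pred=N actual=N -> ctr[0]=0
Ev 5: PC=5 idx=2 pred=T actual=N -> ctr[2]=2
Ev 6: PC=7 idx=1 pred=T actual=T -> ctr[1]=3
Ev 7: PC=5 idx=2 pred=T actual=N -> ctr[2]=1
Ev 8: PC=6 idx=0 pred=N actual=T -> ctr[0]=1
Ev 9: PC=6 idx=0 pred=N actual=T -> ctr[0]=2
Ev 10: PC=7 idx=1 pred=T actual=N -> ctr[1]=2
Ev 11: PC=7 idx=1 pred=T actual=N -> ctr[1]=1
Ev 12: PC=7 idx=1 pred=N actual=T -> ctr[1]=2

Answer: T T T N T T T N N T T N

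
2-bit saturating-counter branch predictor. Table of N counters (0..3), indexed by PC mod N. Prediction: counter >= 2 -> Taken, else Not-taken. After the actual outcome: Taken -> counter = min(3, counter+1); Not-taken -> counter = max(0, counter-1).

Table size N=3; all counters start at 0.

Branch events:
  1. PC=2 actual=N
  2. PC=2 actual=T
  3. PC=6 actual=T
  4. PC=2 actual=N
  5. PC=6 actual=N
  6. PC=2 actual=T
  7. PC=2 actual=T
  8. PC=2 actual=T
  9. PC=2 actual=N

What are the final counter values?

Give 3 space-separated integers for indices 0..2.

Ev 1: PC=2 idx=2 pred=N actual=N -> ctr[2]=0
Ev 2: PC=2 idx=2 pred=N actual=T -> ctr[2]=1
Ev 3: PC=6 idx=0 pred=N actual=T -> ctr[0]=1
Ev 4: PC=2 idx=2 pred=N actual=N -> ctr[2]=0
Ev 5: PC=6 idx=0 pred=N actual=N -> ctr[0]=0
Ev 6: PC=2 idx=2 pred=N actual=T -> ctr[2]=1
Ev 7: PC=2 idx=2 pred=N actual=T -> ctr[2]=2
Ev 8: PC=2 idx=2 pred=T actual=T -> ctr[2]=3
Ev 9: PC=2 idx=2 pred=T actual=N -> ctr[2]=2

Answer: 0 0 2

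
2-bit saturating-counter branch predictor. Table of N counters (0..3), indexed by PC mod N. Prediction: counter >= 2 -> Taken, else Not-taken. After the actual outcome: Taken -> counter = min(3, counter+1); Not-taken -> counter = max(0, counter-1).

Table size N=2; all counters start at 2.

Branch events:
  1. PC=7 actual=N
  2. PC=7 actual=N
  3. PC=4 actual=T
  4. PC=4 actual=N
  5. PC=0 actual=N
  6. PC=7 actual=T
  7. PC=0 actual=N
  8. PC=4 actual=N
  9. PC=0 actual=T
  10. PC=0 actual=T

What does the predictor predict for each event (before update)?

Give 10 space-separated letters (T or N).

Ev 1: PC=7 idx=1 pred=T actual=N -> ctr[1]=1
Ev 2: PC=7 idx=1 pred=N actual=N -> ctr[1]=0
Ev 3: PC=4 idx=0 pred=T actual=T -> ctr[0]=3
Ev 4: PC=4 idx=0 pred=T actual=N -> ctr[0]=2
Ev 5: PC=0 idx=0 pred=T actual=N -> ctr[0]=1
Ev 6: PC=7 idx=1 pred=N actual=T -> ctr[1]=1
Ev 7: PC=0 idx=0 pred=N actual=N -> ctr[0]=0
Ev 8: PC=4 idx=0 pred=N actual=N -> ctr[0]=0
Ev 9: PC=0 idx=0 pred=N actual=T -> ctr[0]=1
Ev 10: PC=0 idx=0 pred=N actual=T -> ctr[0]=2

Answer: T N T T T N N N N N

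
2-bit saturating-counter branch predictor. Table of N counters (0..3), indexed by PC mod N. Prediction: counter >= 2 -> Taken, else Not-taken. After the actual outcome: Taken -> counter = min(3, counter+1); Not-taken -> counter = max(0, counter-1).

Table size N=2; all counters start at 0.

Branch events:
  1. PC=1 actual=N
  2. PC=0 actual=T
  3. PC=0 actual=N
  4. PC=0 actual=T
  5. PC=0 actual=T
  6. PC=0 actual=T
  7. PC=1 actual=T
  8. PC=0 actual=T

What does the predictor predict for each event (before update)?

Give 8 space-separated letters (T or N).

Ev 1: PC=1 idx=1 pred=N actual=N -> ctr[1]=0
Ev 2: PC=0 idx=0 pred=N actual=T -> ctr[0]=1
Ev 3: PC=0 idx=0 pred=N actual=N -> ctr[0]=0
Ev 4: PC=0 idx=0 pred=N actual=T -> ctr[0]=1
Ev 5: PC=0 idx=0 pred=N actual=T -> ctr[0]=2
Ev 6: PC=0 idx=0 pred=T actual=T -> ctr[0]=3
Ev 7: PC=1 idx=1 pred=N actual=T -> ctr[1]=1
Ev 8: PC=0 idx=0 pred=T actual=T -> ctr[0]=3

Answer: N N N N N T N T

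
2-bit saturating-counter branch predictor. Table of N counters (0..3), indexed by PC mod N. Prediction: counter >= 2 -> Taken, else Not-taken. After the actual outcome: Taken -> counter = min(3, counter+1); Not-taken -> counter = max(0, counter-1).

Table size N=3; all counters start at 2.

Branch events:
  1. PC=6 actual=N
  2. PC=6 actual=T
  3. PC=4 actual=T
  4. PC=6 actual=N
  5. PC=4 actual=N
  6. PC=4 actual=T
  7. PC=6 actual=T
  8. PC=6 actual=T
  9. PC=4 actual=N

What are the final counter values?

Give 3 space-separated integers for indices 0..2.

Answer: 3 2 2

Derivation:
Ev 1: PC=6 idx=0 pred=T actual=N -> ctr[0]=1
Ev 2: PC=6 idx=0 pred=N actual=T -> ctr[0]=2
Ev 3: PC=4 idx=1 pred=T actual=T -> ctr[1]=3
Ev 4: PC=6 idx=0 pred=T actual=N -> ctr[0]=1
Ev 5: PC=4 idx=1 pred=T actual=N -> ctr[1]=2
Ev 6: PC=4 idx=1 pred=T actual=T -> ctr[1]=3
Ev 7: PC=6 idx=0 pred=N actual=T -> ctr[0]=2
Ev 8: PC=6 idx=0 pred=T actual=T -> ctr[0]=3
Ev 9: PC=4 idx=1 pred=T actual=N -> ctr[1]=2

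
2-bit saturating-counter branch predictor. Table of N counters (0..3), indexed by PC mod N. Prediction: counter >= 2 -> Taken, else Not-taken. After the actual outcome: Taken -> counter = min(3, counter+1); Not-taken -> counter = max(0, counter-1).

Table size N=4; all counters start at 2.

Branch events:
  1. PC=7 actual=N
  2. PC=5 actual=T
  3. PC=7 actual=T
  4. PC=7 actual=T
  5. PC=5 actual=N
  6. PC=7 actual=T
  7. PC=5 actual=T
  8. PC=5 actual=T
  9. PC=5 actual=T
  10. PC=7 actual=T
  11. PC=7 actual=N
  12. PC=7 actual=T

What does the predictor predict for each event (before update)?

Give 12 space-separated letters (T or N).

Ev 1: PC=7 idx=3 pred=T actual=N -> ctr[3]=1
Ev 2: PC=5 idx=1 pred=T actual=T -> ctr[1]=3
Ev 3: PC=7 idx=3 pred=N actual=T -> ctr[3]=2
Ev 4: PC=7 idx=3 pred=T actual=T -> ctr[3]=3
Ev 5: PC=5 idx=1 pred=T actual=N -> ctr[1]=2
Ev 6: PC=7 idx=3 pred=T actual=T -> ctr[3]=3
Ev 7: PC=5 idx=1 pred=T actual=T -> ctr[1]=3
Ev 8: PC=5 idx=1 pred=T actual=T -> ctr[1]=3
Ev 9: PC=5 idx=1 pred=T actual=T -> ctr[1]=3
Ev 10: PC=7 idx=3 pred=T actual=T -> ctr[3]=3
Ev 11: PC=7 idx=3 pred=T actual=N -> ctr[3]=2
Ev 12: PC=7 idx=3 pred=T actual=T -> ctr[3]=3

Answer: T T N T T T T T T T T T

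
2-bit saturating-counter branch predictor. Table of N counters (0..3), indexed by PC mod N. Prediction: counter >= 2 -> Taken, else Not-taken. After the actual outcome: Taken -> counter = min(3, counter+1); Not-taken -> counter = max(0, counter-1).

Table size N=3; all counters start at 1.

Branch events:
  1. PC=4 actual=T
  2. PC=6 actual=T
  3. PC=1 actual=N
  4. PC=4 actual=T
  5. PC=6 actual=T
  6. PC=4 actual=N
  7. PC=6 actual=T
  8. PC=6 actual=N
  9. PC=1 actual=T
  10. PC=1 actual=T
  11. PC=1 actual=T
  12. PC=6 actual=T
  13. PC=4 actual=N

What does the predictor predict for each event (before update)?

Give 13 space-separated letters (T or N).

Answer: N N T N T T T T N T T T T

Derivation:
Ev 1: PC=4 idx=1 pred=N actual=T -> ctr[1]=2
Ev 2: PC=6 idx=0 pred=N actual=T -> ctr[0]=2
Ev 3: PC=1 idx=1 pred=T actual=N -> ctr[1]=1
Ev 4: PC=4 idx=1 pred=N actual=T -> ctr[1]=2
Ev 5: PC=6 idx=0 pred=T actual=T -> ctr[0]=3
Ev 6: PC=4 idx=1 pred=T actual=N -> ctr[1]=1
Ev 7: PC=6 idx=0 pred=T actual=T -> ctr[0]=3
Ev 8: PC=6 idx=0 pred=T actual=N -> ctr[0]=2
Ev 9: PC=1 idx=1 pred=N actual=T -> ctr[1]=2
Ev 10: PC=1 idx=1 pred=T actual=T -> ctr[1]=3
Ev 11: PC=1 idx=1 pred=T actual=T -> ctr[1]=3
Ev 12: PC=6 idx=0 pred=T actual=T -> ctr[0]=3
Ev 13: PC=4 idx=1 pred=T actual=N -> ctr[1]=2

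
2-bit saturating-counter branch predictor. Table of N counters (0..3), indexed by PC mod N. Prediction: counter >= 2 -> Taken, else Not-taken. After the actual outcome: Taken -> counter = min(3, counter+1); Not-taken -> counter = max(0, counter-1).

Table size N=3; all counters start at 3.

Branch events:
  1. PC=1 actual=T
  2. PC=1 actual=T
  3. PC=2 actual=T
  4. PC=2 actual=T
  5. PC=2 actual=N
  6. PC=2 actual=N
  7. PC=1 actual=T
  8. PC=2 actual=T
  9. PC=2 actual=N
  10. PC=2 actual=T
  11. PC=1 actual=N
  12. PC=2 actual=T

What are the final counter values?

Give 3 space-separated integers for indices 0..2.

Ev 1: PC=1 idx=1 pred=T actual=T -> ctr[1]=3
Ev 2: PC=1 idx=1 pred=T actual=T -> ctr[1]=3
Ev 3: PC=2 idx=2 pred=T actual=T -> ctr[2]=3
Ev 4: PC=2 idx=2 pred=T actual=T -> ctr[2]=3
Ev 5: PC=2 idx=2 pred=T actual=N -> ctr[2]=2
Ev 6: PC=2 idx=2 pred=T actual=N -> ctr[2]=1
Ev 7: PC=1 idx=1 pred=T actual=T -> ctr[1]=3
Ev 8: PC=2 idx=2 pred=N actual=T -> ctr[2]=2
Ev 9: PC=2 idx=2 pred=T actual=N -> ctr[2]=1
Ev 10: PC=2 idx=2 pred=N actual=T -> ctr[2]=2
Ev 11: PC=1 idx=1 pred=T actual=N -> ctr[1]=2
Ev 12: PC=2 idx=2 pred=T actual=T -> ctr[2]=3

Answer: 3 2 3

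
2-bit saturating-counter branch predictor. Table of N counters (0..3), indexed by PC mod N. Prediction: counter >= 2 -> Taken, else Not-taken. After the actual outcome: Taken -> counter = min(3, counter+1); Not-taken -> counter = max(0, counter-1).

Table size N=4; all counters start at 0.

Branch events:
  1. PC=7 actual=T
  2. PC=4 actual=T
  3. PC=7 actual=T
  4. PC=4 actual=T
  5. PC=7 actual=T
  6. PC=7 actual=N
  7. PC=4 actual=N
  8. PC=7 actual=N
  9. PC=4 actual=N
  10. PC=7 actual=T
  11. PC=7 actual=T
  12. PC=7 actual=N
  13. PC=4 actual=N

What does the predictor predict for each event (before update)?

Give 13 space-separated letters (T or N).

Answer: N N N N T T T T N N T T N

Derivation:
Ev 1: PC=7 idx=3 pred=N actual=T -> ctr[3]=1
Ev 2: PC=4 idx=0 pred=N actual=T -> ctr[0]=1
Ev 3: PC=7 idx=3 pred=N actual=T -> ctr[3]=2
Ev 4: PC=4 idx=0 pred=N actual=T -> ctr[0]=2
Ev 5: PC=7 idx=3 pred=T actual=T -> ctr[3]=3
Ev 6: PC=7 idx=3 pred=T actual=N -> ctr[3]=2
Ev 7: PC=4 idx=0 pred=T actual=N -> ctr[0]=1
Ev 8: PC=7 idx=3 pred=T actual=N -> ctr[3]=1
Ev 9: PC=4 idx=0 pred=N actual=N -> ctr[0]=0
Ev 10: PC=7 idx=3 pred=N actual=T -> ctr[3]=2
Ev 11: PC=7 idx=3 pred=T actual=T -> ctr[3]=3
Ev 12: PC=7 idx=3 pred=T actual=N -> ctr[3]=2
Ev 13: PC=4 idx=0 pred=N actual=N -> ctr[0]=0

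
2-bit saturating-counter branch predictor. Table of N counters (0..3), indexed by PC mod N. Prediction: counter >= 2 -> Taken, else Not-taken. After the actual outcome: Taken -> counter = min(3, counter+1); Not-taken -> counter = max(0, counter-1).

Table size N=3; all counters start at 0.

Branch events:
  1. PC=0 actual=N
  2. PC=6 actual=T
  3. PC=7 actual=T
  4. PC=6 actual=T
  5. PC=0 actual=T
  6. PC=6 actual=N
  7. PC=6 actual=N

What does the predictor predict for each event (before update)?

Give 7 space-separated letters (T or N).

Ev 1: PC=0 idx=0 pred=N actual=N -> ctr[0]=0
Ev 2: PC=6 idx=0 pred=N actual=T -> ctr[0]=1
Ev 3: PC=7 idx=1 pred=N actual=T -> ctr[1]=1
Ev 4: PC=6 idx=0 pred=N actual=T -> ctr[0]=2
Ev 5: PC=0 idx=0 pred=T actual=T -> ctr[0]=3
Ev 6: PC=6 idx=0 pred=T actual=N -> ctr[0]=2
Ev 7: PC=6 idx=0 pred=T actual=N -> ctr[0]=1

Answer: N N N N T T T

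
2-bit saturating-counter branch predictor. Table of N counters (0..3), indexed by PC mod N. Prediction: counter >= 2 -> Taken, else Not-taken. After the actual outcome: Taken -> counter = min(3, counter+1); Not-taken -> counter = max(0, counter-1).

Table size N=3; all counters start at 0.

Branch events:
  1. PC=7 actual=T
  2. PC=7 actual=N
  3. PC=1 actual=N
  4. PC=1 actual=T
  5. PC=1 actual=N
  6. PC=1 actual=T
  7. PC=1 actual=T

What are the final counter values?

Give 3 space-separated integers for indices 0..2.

Answer: 0 2 0

Derivation:
Ev 1: PC=7 idx=1 pred=N actual=T -> ctr[1]=1
Ev 2: PC=7 idx=1 pred=N actual=N -> ctr[1]=0
Ev 3: PC=1 idx=1 pred=N actual=N -> ctr[1]=0
Ev 4: PC=1 idx=1 pred=N actual=T -> ctr[1]=1
Ev 5: PC=1 idx=1 pred=N actual=N -> ctr[1]=0
Ev 6: PC=1 idx=1 pred=N actual=T -> ctr[1]=1
Ev 7: PC=1 idx=1 pred=N actual=T -> ctr[1]=2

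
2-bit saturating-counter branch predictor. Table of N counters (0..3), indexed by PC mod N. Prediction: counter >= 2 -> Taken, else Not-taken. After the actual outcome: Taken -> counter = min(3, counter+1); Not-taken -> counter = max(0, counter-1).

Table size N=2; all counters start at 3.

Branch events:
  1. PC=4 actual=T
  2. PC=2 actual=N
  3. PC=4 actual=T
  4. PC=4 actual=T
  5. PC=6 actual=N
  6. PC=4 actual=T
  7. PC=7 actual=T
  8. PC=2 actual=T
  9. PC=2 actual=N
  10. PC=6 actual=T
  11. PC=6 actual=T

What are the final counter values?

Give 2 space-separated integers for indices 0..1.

Answer: 3 3

Derivation:
Ev 1: PC=4 idx=0 pred=T actual=T -> ctr[0]=3
Ev 2: PC=2 idx=0 pred=T actual=N -> ctr[0]=2
Ev 3: PC=4 idx=0 pred=T actual=T -> ctr[0]=3
Ev 4: PC=4 idx=0 pred=T actual=T -> ctr[0]=3
Ev 5: PC=6 idx=0 pred=T actual=N -> ctr[0]=2
Ev 6: PC=4 idx=0 pred=T actual=T -> ctr[0]=3
Ev 7: PC=7 idx=1 pred=T actual=T -> ctr[1]=3
Ev 8: PC=2 idx=0 pred=T actual=T -> ctr[0]=3
Ev 9: PC=2 idx=0 pred=T actual=N -> ctr[0]=2
Ev 10: PC=6 idx=0 pred=T actual=T -> ctr[0]=3
Ev 11: PC=6 idx=0 pred=T actual=T -> ctr[0]=3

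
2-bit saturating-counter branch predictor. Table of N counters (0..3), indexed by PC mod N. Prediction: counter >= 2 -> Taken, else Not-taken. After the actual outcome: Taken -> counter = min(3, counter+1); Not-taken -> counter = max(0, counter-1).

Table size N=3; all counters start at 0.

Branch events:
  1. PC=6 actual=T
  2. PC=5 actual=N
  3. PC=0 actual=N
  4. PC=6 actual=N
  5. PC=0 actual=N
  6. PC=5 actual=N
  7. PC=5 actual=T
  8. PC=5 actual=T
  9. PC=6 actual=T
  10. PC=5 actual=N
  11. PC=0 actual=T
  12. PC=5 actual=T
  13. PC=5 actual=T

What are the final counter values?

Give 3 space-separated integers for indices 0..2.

Answer: 2 0 3

Derivation:
Ev 1: PC=6 idx=0 pred=N actual=T -> ctr[0]=1
Ev 2: PC=5 idx=2 pred=N actual=N -> ctr[2]=0
Ev 3: PC=0 idx=0 pred=N actual=N -> ctr[0]=0
Ev 4: PC=6 idx=0 pred=N actual=N -> ctr[0]=0
Ev 5: PC=0 idx=0 pred=N actual=N -> ctr[0]=0
Ev 6: PC=5 idx=2 pred=N actual=N -> ctr[2]=0
Ev 7: PC=5 idx=2 pred=N actual=T -> ctr[2]=1
Ev 8: PC=5 idx=2 pred=N actual=T -> ctr[2]=2
Ev 9: PC=6 idx=0 pred=N actual=T -> ctr[0]=1
Ev 10: PC=5 idx=2 pred=T actual=N -> ctr[2]=1
Ev 11: PC=0 idx=0 pred=N actual=T -> ctr[0]=2
Ev 12: PC=5 idx=2 pred=N actual=T -> ctr[2]=2
Ev 13: PC=5 idx=2 pred=T actual=T -> ctr[2]=3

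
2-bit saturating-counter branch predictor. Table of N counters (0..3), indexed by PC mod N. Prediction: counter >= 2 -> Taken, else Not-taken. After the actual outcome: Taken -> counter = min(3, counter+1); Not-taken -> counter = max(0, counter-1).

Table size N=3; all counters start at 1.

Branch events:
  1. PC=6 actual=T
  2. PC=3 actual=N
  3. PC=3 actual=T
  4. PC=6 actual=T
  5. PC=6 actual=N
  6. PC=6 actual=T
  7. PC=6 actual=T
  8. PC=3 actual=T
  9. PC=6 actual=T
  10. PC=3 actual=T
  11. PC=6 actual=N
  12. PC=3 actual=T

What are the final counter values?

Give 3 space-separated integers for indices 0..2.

Answer: 3 1 1

Derivation:
Ev 1: PC=6 idx=0 pred=N actual=T -> ctr[0]=2
Ev 2: PC=3 idx=0 pred=T actual=N -> ctr[0]=1
Ev 3: PC=3 idx=0 pred=N actual=T -> ctr[0]=2
Ev 4: PC=6 idx=0 pred=T actual=T -> ctr[0]=3
Ev 5: PC=6 idx=0 pred=T actual=N -> ctr[0]=2
Ev 6: PC=6 idx=0 pred=T actual=T -> ctr[0]=3
Ev 7: PC=6 idx=0 pred=T actual=T -> ctr[0]=3
Ev 8: PC=3 idx=0 pred=T actual=T -> ctr[0]=3
Ev 9: PC=6 idx=0 pred=T actual=T -> ctr[0]=3
Ev 10: PC=3 idx=0 pred=T actual=T -> ctr[0]=3
Ev 11: PC=6 idx=0 pred=T actual=N -> ctr[0]=2
Ev 12: PC=3 idx=0 pred=T actual=T -> ctr[0]=3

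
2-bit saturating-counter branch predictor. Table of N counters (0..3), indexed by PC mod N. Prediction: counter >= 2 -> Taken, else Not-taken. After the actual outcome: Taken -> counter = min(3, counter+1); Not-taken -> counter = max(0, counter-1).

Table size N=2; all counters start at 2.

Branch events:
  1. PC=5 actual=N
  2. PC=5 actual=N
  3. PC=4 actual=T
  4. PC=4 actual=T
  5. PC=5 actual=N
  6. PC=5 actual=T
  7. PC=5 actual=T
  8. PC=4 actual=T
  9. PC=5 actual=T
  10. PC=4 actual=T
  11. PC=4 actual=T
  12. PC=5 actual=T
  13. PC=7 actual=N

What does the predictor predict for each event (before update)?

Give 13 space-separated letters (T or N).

Ev 1: PC=5 idx=1 pred=T actual=N -> ctr[1]=1
Ev 2: PC=5 idx=1 pred=N actual=N -> ctr[1]=0
Ev 3: PC=4 idx=0 pred=T actual=T -> ctr[0]=3
Ev 4: PC=4 idx=0 pred=T actual=T -> ctr[0]=3
Ev 5: PC=5 idx=1 pred=N actual=N -> ctr[1]=0
Ev 6: PC=5 idx=1 pred=N actual=T -> ctr[1]=1
Ev 7: PC=5 idx=1 pred=N actual=T -> ctr[1]=2
Ev 8: PC=4 idx=0 pred=T actual=T -> ctr[0]=3
Ev 9: PC=5 idx=1 pred=T actual=T -> ctr[1]=3
Ev 10: PC=4 idx=0 pred=T actual=T -> ctr[0]=3
Ev 11: PC=4 idx=0 pred=T actual=T -> ctr[0]=3
Ev 12: PC=5 idx=1 pred=T actual=T -> ctr[1]=3
Ev 13: PC=7 idx=1 pred=T actual=N -> ctr[1]=2

Answer: T N T T N N N T T T T T T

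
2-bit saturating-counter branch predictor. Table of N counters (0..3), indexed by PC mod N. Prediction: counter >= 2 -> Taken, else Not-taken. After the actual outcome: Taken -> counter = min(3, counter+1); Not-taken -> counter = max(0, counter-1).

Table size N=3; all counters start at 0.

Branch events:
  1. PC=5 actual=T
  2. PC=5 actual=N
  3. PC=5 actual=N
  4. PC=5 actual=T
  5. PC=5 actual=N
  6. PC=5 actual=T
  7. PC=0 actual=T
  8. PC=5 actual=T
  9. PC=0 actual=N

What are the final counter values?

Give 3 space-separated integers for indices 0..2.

Ev 1: PC=5 idx=2 pred=N actual=T -> ctr[2]=1
Ev 2: PC=5 idx=2 pred=N actual=N -> ctr[2]=0
Ev 3: PC=5 idx=2 pred=N actual=N -> ctr[2]=0
Ev 4: PC=5 idx=2 pred=N actual=T -> ctr[2]=1
Ev 5: PC=5 idx=2 pred=N actual=N -> ctr[2]=0
Ev 6: PC=5 idx=2 pred=N actual=T -> ctr[2]=1
Ev 7: PC=0 idx=0 pred=N actual=T -> ctr[0]=1
Ev 8: PC=5 idx=2 pred=N actual=T -> ctr[2]=2
Ev 9: PC=0 idx=0 pred=N actual=N -> ctr[0]=0

Answer: 0 0 2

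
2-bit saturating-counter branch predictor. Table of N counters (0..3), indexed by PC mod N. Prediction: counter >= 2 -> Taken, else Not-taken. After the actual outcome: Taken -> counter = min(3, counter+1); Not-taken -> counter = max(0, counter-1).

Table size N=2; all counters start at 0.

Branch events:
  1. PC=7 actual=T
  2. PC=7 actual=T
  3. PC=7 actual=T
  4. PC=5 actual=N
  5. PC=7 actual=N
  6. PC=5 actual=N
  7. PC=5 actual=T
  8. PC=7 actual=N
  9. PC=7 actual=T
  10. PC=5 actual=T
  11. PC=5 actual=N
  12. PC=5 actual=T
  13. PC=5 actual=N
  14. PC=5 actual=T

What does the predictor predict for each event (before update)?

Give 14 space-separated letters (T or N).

Ev 1: PC=7 idx=1 pred=N actual=T -> ctr[1]=1
Ev 2: PC=7 idx=1 pred=N actual=T -> ctr[1]=2
Ev 3: PC=7 idx=1 pred=T actual=T -> ctr[1]=3
Ev 4: PC=5 idx=1 pred=T actual=N -> ctr[1]=2
Ev 5: PC=7 idx=1 pred=T actual=N -> ctr[1]=1
Ev 6: PC=5 idx=1 pred=N actual=N -> ctr[1]=0
Ev 7: PC=5 idx=1 pred=N actual=T -> ctr[1]=1
Ev 8: PC=7 idx=1 pred=N actual=N -> ctr[1]=0
Ev 9: PC=7 idx=1 pred=N actual=T -> ctr[1]=1
Ev 10: PC=5 idx=1 pred=N actual=T -> ctr[1]=2
Ev 11: PC=5 idx=1 pred=T actual=N -> ctr[1]=1
Ev 12: PC=5 idx=1 pred=N actual=T -> ctr[1]=2
Ev 13: PC=5 idx=1 pred=T actual=N -> ctr[1]=1
Ev 14: PC=5 idx=1 pred=N actual=T -> ctr[1]=2

Answer: N N T T T N N N N N T N T N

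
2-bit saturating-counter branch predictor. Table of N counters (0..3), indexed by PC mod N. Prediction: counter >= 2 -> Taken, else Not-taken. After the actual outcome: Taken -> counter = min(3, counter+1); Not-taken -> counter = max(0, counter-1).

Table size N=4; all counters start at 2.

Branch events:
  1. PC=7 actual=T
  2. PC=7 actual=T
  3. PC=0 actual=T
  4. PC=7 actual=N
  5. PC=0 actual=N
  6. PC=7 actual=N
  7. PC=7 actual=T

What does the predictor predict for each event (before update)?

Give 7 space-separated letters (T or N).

Answer: T T T T T T N

Derivation:
Ev 1: PC=7 idx=3 pred=T actual=T -> ctr[3]=3
Ev 2: PC=7 idx=3 pred=T actual=T -> ctr[3]=3
Ev 3: PC=0 idx=0 pred=T actual=T -> ctr[0]=3
Ev 4: PC=7 idx=3 pred=T actual=N -> ctr[3]=2
Ev 5: PC=0 idx=0 pred=T actual=N -> ctr[0]=2
Ev 6: PC=7 idx=3 pred=T actual=N -> ctr[3]=1
Ev 7: PC=7 idx=3 pred=N actual=T -> ctr[3]=2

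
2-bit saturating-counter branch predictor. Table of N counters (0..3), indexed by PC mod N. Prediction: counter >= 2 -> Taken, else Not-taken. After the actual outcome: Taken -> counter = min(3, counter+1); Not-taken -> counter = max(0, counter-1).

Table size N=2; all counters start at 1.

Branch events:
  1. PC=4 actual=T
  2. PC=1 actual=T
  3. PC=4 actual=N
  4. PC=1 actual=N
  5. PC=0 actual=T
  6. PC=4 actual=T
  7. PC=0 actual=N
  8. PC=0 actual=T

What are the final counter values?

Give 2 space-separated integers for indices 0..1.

Ev 1: PC=4 idx=0 pred=N actual=T -> ctr[0]=2
Ev 2: PC=1 idx=1 pred=N actual=T -> ctr[1]=2
Ev 3: PC=4 idx=0 pred=T actual=N -> ctr[0]=1
Ev 4: PC=1 idx=1 pred=T actual=N -> ctr[1]=1
Ev 5: PC=0 idx=0 pred=N actual=T -> ctr[0]=2
Ev 6: PC=4 idx=0 pred=T actual=T -> ctr[0]=3
Ev 7: PC=0 idx=0 pred=T actual=N -> ctr[0]=2
Ev 8: PC=0 idx=0 pred=T actual=T -> ctr[0]=3

Answer: 3 1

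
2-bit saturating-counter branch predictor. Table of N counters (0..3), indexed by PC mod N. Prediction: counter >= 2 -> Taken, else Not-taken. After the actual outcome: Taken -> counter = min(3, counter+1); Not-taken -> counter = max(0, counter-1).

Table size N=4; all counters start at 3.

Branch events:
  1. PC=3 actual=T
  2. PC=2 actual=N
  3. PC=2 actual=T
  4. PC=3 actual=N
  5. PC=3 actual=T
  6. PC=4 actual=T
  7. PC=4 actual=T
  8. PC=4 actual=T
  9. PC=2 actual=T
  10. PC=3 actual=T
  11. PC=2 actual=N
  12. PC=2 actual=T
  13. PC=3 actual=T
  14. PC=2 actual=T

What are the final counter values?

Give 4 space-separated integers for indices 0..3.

Ev 1: PC=3 idx=3 pred=T actual=T -> ctr[3]=3
Ev 2: PC=2 idx=2 pred=T actual=N -> ctr[2]=2
Ev 3: PC=2 idx=2 pred=T actual=T -> ctr[2]=3
Ev 4: PC=3 idx=3 pred=T actual=N -> ctr[3]=2
Ev 5: PC=3 idx=3 pred=T actual=T -> ctr[3]=3
Ev 6: PC=4 idx=0 pred=T actual=T -> ctr[0]=3
Ev 7: PC=4 idx=0 pred=T actual=T -> ctr[0]=3
Ev 8: PC=4 idx=0 pred=T actual=T -> ctr[0]=3
Ev 9: PC=2 idx=2 pred=T actual=T -> ctr[2]=3
Ev 10: PC=3 idx=3 pred=T actual=T -> ctr[3]=3
Ev 11: PC=2 idx=2 pred=T actual=N -> ctr[2]=2
Ev 12: PC=2 idx=2 pred=T actual=T -> ctr[2]=3
Ev 13: PC=3 idx=3 pred=T actual=T -> ctr[3]=3
Ev 14: PC=2 idx=2 pred=T actual=T -> ctr[2]=3

Answer: 3 3 3 3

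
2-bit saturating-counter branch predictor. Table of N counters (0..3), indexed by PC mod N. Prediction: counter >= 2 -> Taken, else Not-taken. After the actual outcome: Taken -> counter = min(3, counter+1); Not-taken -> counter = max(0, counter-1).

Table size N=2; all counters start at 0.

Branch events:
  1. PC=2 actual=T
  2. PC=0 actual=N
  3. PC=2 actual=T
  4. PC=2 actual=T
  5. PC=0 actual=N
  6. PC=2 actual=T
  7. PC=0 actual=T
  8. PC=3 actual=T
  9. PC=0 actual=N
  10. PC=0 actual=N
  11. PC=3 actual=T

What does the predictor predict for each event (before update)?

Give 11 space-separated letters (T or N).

Ev 1: PC=2 idx=0 pred=N actual=T -> ctr[0]=1
Ev 2: PC=0 idx=0 pred=N actual=N -> ctr[0]=0
Ev 3: PC=2 idx=0 pred=N actual=T -> ctr[0]=1
Ev 4: PC=2 idx=0 pred=N actual=T -> ctr[0]=2
Ev 5: PC=0 idx=0 pred=T actual=N -> ctr[0]=1
Ev 6: PC=2 idx=0 pred=N actual=T -> ctr[0]=2
Ev 7: PC=0 idx=0 pred=T actual=T -> ctr[0]=3
Ev 8: PC=3 idx=1 pred=N actual=T -> ctr[1]=1
Ev 9: PC=0 idx=0 pred=T actual=N -> ctr[0]=2
Ev 10: PC=0 idx=0 pred=T actual=N -> ctr[0]=1
Ev 11: PC=3 idx=1 pred=N actual=T -> ctr[1]=2

Answer: N N N N T N T N T T N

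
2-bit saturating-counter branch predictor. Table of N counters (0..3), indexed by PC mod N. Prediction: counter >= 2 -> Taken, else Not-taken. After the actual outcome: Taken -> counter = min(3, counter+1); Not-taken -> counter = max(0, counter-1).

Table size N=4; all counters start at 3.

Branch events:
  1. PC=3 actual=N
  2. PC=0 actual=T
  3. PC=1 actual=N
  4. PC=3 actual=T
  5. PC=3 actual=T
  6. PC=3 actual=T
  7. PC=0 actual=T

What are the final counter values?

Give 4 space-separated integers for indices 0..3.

Ev 1: PC=3 idx=3 pred=T actual=N -> ctr[3]=2
Ev 2: PC=0 idx=0 pred=T actual=T -> ctr[0]=3
Ev 3: PC=1 idx=1 pred=T actual=N -> ctr[1]=2
Ev 4: PC=3 idx=3 pred=T actual=T -> ctr[3]=3
Ev 5: PC=3 idx=3 pred=T actual=T -> ctr[3]=3
Ev 6: PC=3 idx=3 pred=T actual=T -> ctr[3]=3
Ev 7: PC=0 idx=0 pred=T actual=T -> ctr[0]=3

Answer: 3 2 3 3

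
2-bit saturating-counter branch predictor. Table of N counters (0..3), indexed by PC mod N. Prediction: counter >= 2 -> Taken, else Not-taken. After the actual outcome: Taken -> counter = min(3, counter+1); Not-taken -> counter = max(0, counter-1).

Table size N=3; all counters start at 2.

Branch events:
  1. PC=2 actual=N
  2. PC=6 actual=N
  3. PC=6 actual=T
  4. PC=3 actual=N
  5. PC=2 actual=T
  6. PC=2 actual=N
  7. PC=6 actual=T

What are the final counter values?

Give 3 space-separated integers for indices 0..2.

Ev 1: PC=2 idx=2 pred=T actual=N -> ctr[2]=1
Ev 2: PC=6 idx=0 pred=T actual=N -> ctr[0]=1
Ev 3: PC=6 idx=0 pred=N actual=T -> ctr[0]=2
Ev 4: PC=3 idx=0 pred=T actual=N -> ctr[0]=1
Ev 5: PC=2 idx=2 pred=N actual=T -> ctr[2]=2
Ev 6: PC=2 idx=2 pred=T actual=N -> ctr[2]=1
Ev 7: PC=6 idx=0 pred=N actual=T -> ctr[0]=2

Answer: 2 2 1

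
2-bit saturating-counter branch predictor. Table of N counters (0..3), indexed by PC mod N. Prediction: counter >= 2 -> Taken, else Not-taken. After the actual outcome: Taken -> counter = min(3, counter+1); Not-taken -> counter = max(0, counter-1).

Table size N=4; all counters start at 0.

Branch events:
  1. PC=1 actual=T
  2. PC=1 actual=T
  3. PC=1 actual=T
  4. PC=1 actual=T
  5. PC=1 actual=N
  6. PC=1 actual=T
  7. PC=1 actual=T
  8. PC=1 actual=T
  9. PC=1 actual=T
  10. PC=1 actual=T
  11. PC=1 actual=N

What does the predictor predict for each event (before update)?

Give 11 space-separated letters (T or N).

Ev 1: PC=1 idx=1 pred=N actual=T -> ctr[1]=1
Ev 2: PC=1 idx=1 pred=N actual=T -> ctr[1]=2
Ev 3: PC=1 idx=1 pred=T actual=T -> ctr[1]=3
Ev 4: PC=1 idx=1 pred=T actual=T -> ctr[1]=3
Ev 5: PC=1 idx=1 pred=T actual=N -> ctr[1]=2
Ev 6: PC=1 idx=1 pred=T actual=T -> ctr[1]=3
Ev 7: PC=1 idx=1 pred=T actual=T -> ctr[1]=3
Ev 8: PC=1 idx=1 pred=T actual=T -> ctr[1]=3
Ev 9: PC=1 idx=1 pred=T actual=T -> ctr[1]=3
Ev 10: PC=1 idx=1 pred=T actual=T -> ctr[1]=3
Ev 11: PC=1 idx=1 pred=T actual=N -> ctr[1]=2

Answer: N N T T T T T T T T T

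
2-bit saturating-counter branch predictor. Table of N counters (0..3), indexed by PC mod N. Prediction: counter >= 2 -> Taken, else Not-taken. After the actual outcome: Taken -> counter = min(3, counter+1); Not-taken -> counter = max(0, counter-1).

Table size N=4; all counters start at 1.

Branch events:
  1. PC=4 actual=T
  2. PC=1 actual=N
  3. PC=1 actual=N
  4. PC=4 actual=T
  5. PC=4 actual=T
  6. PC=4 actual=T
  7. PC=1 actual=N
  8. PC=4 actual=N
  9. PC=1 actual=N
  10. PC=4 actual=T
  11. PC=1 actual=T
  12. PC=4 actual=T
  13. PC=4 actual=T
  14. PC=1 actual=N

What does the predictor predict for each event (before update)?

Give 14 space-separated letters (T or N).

Answer: N N N T T T N T N T N T T N

Derivation:
Ev 1: PC=4 idx=0 pred=N actual=T -> ctr[0]=2
Ev 2: PC=1 idx=1 pred=N actual=N -> ctr[1]=0
Ev 3: PC=1 idx=1 pred=N actual=N -> ctr[1]=0
Ev 4: PC=4 idx=0 pred=T actual=T -> ctr[0]=3
Ev 5: PC=4 idx=0 pred=T actual=T -> ctr[0]=3
Ev 6: PC=4 idx=0 pred=T actual=T -> ctr[0]=3
Ev 7: PC=1 idx=1 pred=N actual=N -> ctr[1]=0
Ev 8: PC=4 idx=0 pred=T actual=N -> ctr[0]=2
Ev 9: PC=1 idx=1 pred=N actual=N -> ctr[1]=0
Ev 10: PC=4 idx=0 pred=T actual=T -> ctr[0]=3
Ev 11: PC=1 idx=1 pred=N actual=T -> ctr[1]=1
Ev 12: PC=4 idx=0 pred=T actual=T -> ctr[0]=3
Ev 13: PC=4 idx=0 pred=T actual=T -> ctr[0]=3
Ev 14: PC=1 idx=1 pred=N actual=N -> ctr[1]=0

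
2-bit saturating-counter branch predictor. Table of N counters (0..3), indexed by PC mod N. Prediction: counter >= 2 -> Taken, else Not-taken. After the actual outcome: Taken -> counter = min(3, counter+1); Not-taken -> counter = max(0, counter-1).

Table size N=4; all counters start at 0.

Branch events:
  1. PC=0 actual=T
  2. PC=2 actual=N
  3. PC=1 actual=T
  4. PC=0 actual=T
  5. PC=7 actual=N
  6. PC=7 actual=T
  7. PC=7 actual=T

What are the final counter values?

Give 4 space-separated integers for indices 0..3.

Ev 1: PC=0 idx=0 pred=N actual=T -> ctr[0]=1
Ev 2: PC=2 idx=2 pred=N actual=N -> ctr[2]=0
Ev 3: PC=1 idx=1 pred=N actual=T -> ctr[1]=1
Ev 4: PC=0 idx=0 pred=N actual=T -> ctr[0]=2
Ev 5: PC=7 idx=3 pred=N actual=N -> ctr[3]=0
Ev 6: PC=7 idx=3 pred=N actual=T -> ctr[3]=1
Ev 7: PC=7 idx=3 pred=N actual=T -> ctr[3]=2

Answer: 2 1 0 2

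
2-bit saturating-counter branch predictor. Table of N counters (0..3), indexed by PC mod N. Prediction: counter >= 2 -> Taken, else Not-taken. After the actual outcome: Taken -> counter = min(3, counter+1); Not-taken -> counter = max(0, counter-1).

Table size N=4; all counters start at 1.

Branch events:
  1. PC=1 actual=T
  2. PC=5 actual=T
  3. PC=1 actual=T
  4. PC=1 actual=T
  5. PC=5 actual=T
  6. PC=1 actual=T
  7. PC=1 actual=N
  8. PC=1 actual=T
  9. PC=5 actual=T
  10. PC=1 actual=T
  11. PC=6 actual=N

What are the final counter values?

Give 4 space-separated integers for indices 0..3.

Answer: 1 3 0 1

Derivation:
Ev 1: PC=1 idx=1 pred=N actual=T -> ctr[1]=2
Ev 2: PC=5 idx=1 pred=T actual=T -> ctr[1]=3
Ev 3: PC=1 idx=1 pred=T actual=T -> ctr[1]=3
Ev 4: PC=1 idx=1 pred=T actual=T -> ctr[1]=3
Ev 5: PC=5 idx=1 pred=T actual=T -> ctr[1]=3
Ev 6: PC=1 idx=1 pred=T actual=T -> ctr[1]=3
Ev 7: PC=1 idx=1 pred=T actual=N -> ctr[1]=2
Ev 8: PC=1 idx=1 pred=T actual=T -> ctr[1]=3
Ev 9: PC=5 idx=1 pred=T actual=T -> ctr[1]=3
Ev 10: PC=1 idx=1 pred=T actual=T -> ctr[1]=3
Ev 11: PC=6 idx=2 pred=N actual=N -> ctr[2]=0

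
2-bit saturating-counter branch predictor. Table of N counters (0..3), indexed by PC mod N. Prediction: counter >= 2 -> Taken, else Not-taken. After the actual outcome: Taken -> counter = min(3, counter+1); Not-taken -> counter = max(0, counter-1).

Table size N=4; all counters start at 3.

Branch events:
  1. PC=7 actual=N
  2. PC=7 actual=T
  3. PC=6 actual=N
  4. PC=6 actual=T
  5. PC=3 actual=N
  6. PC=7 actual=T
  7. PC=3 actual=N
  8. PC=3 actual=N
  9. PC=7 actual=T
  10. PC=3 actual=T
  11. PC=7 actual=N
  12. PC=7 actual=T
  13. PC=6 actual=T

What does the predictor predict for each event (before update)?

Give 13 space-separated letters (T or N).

Ev 1: PC=7 idx=3 pred=T actual=N -> ctr[3]=2
Ev 2: PC=7 idx=3 pred=T actual=T -> ctr[3]=3
Ev 3: PC=6 idx=2 pred=T actual=N -> ctr[2]=2
Ev 4: PC=6 idx=2 pred=T actual=T -> ctr[2]=3
Ev 5: PC=3 idx=3 pred=T actual=N -> ctr[3]=2
Ev 6: PC=7 idx=3 pred=T actual=T -> ctr[3]=3
Ev 7: PC=3 idx=3 pred=T actual=N -> ctr[3]=2
Ev 8: PC=3 idx=3 pred=T actual=N -> ctr[3]=1
Ev 9: PC=7 idx=3 pred=N actual=T -> ctr[3]=2
Ev 10: PC=3 idx=3 pred=T actual=T -> ctr[3]=3
Ev 11: PC=7 idx=3 pred=T actual=N -> ctr[3]=2
Ev 12: PC=7 idx=3 pred=T actual=T -> ctr[3]=3
Ev 13: PC=6 idx=2 pred=T actual=T -> ctr[2]=3

Answer: T T T T T T T T N T T T T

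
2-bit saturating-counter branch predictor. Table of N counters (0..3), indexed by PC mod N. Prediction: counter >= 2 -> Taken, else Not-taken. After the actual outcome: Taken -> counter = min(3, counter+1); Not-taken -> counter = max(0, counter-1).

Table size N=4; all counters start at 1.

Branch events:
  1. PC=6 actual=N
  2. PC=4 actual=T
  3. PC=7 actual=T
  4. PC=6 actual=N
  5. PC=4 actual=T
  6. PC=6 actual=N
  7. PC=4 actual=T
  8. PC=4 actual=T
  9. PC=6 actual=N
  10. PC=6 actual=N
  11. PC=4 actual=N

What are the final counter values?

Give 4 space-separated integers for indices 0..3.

Answer: 2 1 0 2

Derivation:
Ev 1: PC=6 idx=2 pred=N actual=N -> ctr[2]=0
Ev 2: PC=4 idx=0 pred=N actual=T -> ctr[0]=2
Ev 3: PC=7 idx=3 pred=N actual=T -> ctr[3]=2
Ev 4: PC=6 idx=2 pred=N actual=N -> ctr[2]=0
Ev 5: PC=4 idx=0 pred=T actual=T -> ctr[0]=3
Ev 6: PC=6 idx=2 pred=N actual=N -> ctr[2]=0
Ev 7: PC=4 idx=0 pred=T actual=T -> ctr[0]=3
Ev 8: PC=4 idx=0 pred=T actual=T -> ctr[0]=3
Ev 9: PC=6 idx=2 pred=N actual=N -> ctr[2]=0
Ev 10: PC=6 idx=2 pred=N actual=N -> ctr[2]=0
Ev 11: PC=4 idx=0 pred=T actual=N -> ctr[0]=2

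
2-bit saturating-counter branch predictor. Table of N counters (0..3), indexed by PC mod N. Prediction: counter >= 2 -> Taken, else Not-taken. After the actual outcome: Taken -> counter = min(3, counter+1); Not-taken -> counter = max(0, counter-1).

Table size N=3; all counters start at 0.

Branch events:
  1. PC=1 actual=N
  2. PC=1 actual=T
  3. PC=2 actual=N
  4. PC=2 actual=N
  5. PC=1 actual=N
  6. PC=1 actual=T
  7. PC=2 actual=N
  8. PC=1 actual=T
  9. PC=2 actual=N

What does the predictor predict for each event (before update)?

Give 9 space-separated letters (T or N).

Ev 1: PC=1 idx=1 pred=N actual=N -> ctr[1]=0
Ev 2: PC=1 idx=1 pred=N actual=T -> ctr[1]=1
Ev 3: PC=2 idx=2 pred=N actual=N -> ctr[2]=0
Ev 4: PC=2 idx=2 pred=N actual=N -> ctr[2]=0
Ev 5: PC=1 idx=1 pred=N actual=N -> ctr[1]=0
Ev 6: PC=1 idx=1 pred=N actual=T -> ctr[1]=1
Ev 7: PC=2 idx=2 pred=N actual=N -> ctr[2]=0
Ev 8: PC=1 idx=1 pred=N actual=T -> ctr[1]=2
Ev 9: PC=2 idx=2 pred=N actual=N -> ctr[2]=0

Answer: N N N N N N N N N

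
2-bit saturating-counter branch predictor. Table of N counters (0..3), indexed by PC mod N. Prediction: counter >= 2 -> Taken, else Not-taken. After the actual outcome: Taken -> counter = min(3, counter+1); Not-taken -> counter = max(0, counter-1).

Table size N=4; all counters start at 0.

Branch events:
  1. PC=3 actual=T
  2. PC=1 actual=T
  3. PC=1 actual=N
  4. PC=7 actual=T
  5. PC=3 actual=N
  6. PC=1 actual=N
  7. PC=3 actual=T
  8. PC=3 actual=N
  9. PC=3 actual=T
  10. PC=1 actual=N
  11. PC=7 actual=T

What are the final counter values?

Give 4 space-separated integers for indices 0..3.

Answer: 0 0 0 3

Derivation:
Ev 1: PC=3 idx=3 pred=N actual=T -> ctr[3]=1
Ev 2: PC=1 idx=1 pred=N actual=T -> ctr[1]=1
Ev 3: PC=1 idx=1 pred=N actual=N -> ctr[1]=0
Ev 4: PC=7 idx=3 pred=N actual=T -> ctr[3]=2
Ev 5: PC=3 idx=3 pred=T actual=N -> ctr[3]=1
Ev 6: PC=1 idx=1 pred=N actual=N -> ctr[1]=0
Ev 7: PC=3 idx=3 pred=N actual=T -> ctr[3]=2
Ev 8: PC=3 idx=3 pred=T actual=N -> ctr[3]=1
Ev 9: PC=3 idx=3 pred=N actual=T -> ctr[3]=2
Ev 10: PC=1 idx=1 pred=N actual=N -> ctr[1]=0
Ev 11: PC=7 idx=3 pred=T actual=T -> ctr[3]=3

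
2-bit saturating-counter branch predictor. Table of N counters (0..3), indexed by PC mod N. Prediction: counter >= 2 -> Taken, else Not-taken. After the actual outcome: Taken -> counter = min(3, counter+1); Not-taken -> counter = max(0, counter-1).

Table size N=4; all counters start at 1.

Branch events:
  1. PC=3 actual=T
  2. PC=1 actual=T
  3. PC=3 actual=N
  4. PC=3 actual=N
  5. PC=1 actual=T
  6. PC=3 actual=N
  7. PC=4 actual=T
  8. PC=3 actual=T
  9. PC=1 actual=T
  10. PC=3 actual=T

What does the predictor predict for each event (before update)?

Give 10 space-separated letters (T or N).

Answer: N N T N T N N N T N

Derivation:
Ev 1: PC=3 idx=3 pred=N actual=T -> ctr[3]=2
Ev 2: PC=1 idx=1 pred=N actual=T -> ctr[1]=2
Ev 3: PC=3 idx=3 pred=T actual=N -> ctr[3]=1
Ev 4: PC=3 idx=3 pred=N actual=N -> ctr[3]=0
Ev 5: PC=1 idx=1 pred=T actual=T -> ctr[1]=3
Ev 6: PC=3 idx=3 pred=N actual=N -> ctr[3]=0
Ev 7: PC=4 idx=0 pred=N actual=T -> ctr[0]=2
Ev 8: PC=3 idx=3 pred=N actual=T -> ctr[3]=1
Ev 9: PC=1 idx=1 pred=T actual=T -> ctr[1]=3
Ev 10: PC=3 idx=3 pred=N actual=T -> ctr[3]=2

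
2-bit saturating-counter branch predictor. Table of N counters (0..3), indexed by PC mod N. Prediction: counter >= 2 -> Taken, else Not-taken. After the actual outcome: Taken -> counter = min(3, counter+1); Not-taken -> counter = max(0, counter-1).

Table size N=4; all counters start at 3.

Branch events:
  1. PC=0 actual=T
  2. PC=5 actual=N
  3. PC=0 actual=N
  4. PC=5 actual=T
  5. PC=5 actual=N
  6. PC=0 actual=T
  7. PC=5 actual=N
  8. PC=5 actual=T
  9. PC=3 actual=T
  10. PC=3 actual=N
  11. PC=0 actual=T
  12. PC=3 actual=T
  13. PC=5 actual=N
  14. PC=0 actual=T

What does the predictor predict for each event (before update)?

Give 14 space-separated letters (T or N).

Ev 1: PC=0 idx=0 pred=T actual=T -> ctr[0]=3
Ev 2: PC=5 idx=1 pred=T actual=N -> ctr[1]=2
Ev 3: PC=0 idx=0 pred=T actual=N -> ctr[0]=2
Ev 4: PC=5 idx=1 pred=T actual=T -> ctr[1]=3
Ev 5: PC=5 idx=1 pred=T actual=N -> ctr[1]=2
Ev 6: PC=0 idx=0 pred=T actual=T -> ctr[0]=3
Ev 7: PC=5 idx=1 pred=T actual=N -> ctr[1]=1
Ev 8: PC=5 idx=1 pred=N actual=T -> ctr[1]=2
Ev 9: PC=3 idx=3 pred=T actual=T -> ctr[3]=3
Ev 10: PC=3 idx=3 pred=T actual=N -> ctr[3]=2
Ev 11: PC=0 idx=0 pred=T actual=T -> ctr[0]=3
Ev 12: PC=3 idx=3 pred=T actual=T -> ctr[3]=3
Ev 13: PC=5 idx=1 pred=T actual=N -> ctr[1]=1
Ev 14: PC=0 idx=0 pred=T actual=T -> ctr[0]=3

Answer: T T T T T T T N T T T T T T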